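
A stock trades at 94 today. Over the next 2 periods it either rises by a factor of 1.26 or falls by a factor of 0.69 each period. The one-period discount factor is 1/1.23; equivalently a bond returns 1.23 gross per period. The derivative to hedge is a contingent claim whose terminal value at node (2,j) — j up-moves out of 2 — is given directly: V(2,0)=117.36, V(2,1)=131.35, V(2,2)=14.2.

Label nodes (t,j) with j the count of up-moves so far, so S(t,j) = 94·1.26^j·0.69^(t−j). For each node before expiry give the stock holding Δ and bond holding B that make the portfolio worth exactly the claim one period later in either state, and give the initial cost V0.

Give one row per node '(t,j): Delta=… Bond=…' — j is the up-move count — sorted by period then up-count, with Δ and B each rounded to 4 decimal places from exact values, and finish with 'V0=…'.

Risk-neutral probability p* = (R−d)/(u−d) = (1.23−0.69)/(1.26−0.69) = 0.9474.
Terminal values V(2,·): V(2,0)=117.3600, V(2,1)=131.3500, V(2,2)=14.2000
  t=1,j=0: stock 64.8600 → up 81.7236 (V=131.3500), down 44.7534 (V=117.3600). Price 106.1900; hedge Δ=0.3784, bond B=81.6461.
  t=1,j=1: stock 118.4400 → up 149.2344 (V=14.2000), down 81.7236 (V=131.3500). Price 16.5576; hedge Δ=-1.7353, bond B=222.0839.
  t=0,j=0: stock 94.0000 → up 118.4400 (V=16.5576), down 64.8600 (V=106.1900). Price 17.2968; hedge Δ=-1.6729, bond B=174.5467.
Check: Δ(0,0)·S0 + B(0,0) = 17.2968 = V0.

(0,0): Delta=-1.6729 Bond=174.5467
(1,0): Delta=0.3784 Bond=81.6461
(1,1): Delta=-1.7353 Bond=222.0839
V0=17.2968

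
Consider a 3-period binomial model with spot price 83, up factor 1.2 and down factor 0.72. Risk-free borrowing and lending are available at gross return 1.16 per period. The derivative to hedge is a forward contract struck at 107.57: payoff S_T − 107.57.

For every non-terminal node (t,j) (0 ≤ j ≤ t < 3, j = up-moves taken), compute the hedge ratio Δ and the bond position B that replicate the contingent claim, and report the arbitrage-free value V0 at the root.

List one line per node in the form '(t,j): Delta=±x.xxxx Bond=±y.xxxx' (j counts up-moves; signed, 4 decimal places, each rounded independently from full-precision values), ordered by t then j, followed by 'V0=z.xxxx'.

(0,0): Delta=1.0000 Bond=-68.9155
(1,0): Delta=1.0000 Bond=-79.9420
(1,1): Delta=1.0000 Bond=-79.9420
(2,0): Delta=1.0000 Bond=-92.7328
(2,1): Delta=1.0000 Bond=-92.7328
(2,2): Delta=1.0000 Bond=-92.7328
V0=14.0845

The replicating-portfolio and risk-neutral prices coincide; use p* = (1.16−0.72)/(1.2−0.72) = 0.9167 for the latter.
At expiry t=3: V(3,0)=-76.5904, V(3,1)=-55.9374, V(3,2)=-21.5156, V(3,3)=35.8540
  t=2,j=0: stock 43.0272 → up 51.6326 (V=-55.9374), down 30.9796 (V=-76.5904). Price -49.7056; hedge Δ=1.0000, bond B=-92.7328.
  t=2,j=1: stock 71.7120 → up 86.0544 (V=-21.5156), down 51.6326 (V=-55.9374). Price -21.0208; hedge Δ=1.0000, bond B=-92.7328.
  t=2,j=2: stock 119.5200 → up 143.4240 (V=35.8540), down 86.0544 (V=-21.5156). Price 26.7872; hedge Δ=1.0000, bond B=-92.7328.
  t=1,j=0: stock 59.7600 → up 71.7120 (V=-21.0208), down 43.0272 (V=-49.7056). Price -20.1820; hedge Δ=1.0000, bond B=-79.9420.
  t=1,j=1: stock 99.6000 → up 119.5200 (V=26.7872), down 71.7120 (V=-21.0208). Price 19.6580; hedge Δ=1.0000, bond B=-79.9420.
  t=0,j=0: stock 83.0000 → up 99.6000 (V=19.6580), down 59.7600 (V=-20.1820). Price 14.0845; hedge Δ=1.0000, bond B=-68.9155.
Check: Δ(0,0)·S0 + B(0,0) = 14.0845 = V0.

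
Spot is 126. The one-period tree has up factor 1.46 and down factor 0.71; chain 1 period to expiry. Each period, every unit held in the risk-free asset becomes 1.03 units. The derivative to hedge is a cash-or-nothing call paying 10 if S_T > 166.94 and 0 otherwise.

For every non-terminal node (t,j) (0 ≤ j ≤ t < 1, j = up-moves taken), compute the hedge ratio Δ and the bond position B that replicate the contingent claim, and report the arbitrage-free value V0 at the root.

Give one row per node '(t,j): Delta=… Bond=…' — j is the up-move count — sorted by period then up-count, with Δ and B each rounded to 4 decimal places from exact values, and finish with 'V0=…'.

(0,0): Delta=0.1058 Bond=-9.1909
V0=4.1424

Since d<R<u, set p* = (R−d)/(u−d) = 0.4267; price each node as the discounted p*-expectation of its children.
At expiry t=1: V(1,0)=0.0000, V(1,1)=10.0000
  t=0,j=0: stock 126.0000 → up 183.9600 (V=10.0000), down 89.4600 (V=0.0000). Price 4.1424; hedge Δ=0.1058, bond B=-9.1909.
Self-financing check: at every node Δ·S+B equals the discounted successor values.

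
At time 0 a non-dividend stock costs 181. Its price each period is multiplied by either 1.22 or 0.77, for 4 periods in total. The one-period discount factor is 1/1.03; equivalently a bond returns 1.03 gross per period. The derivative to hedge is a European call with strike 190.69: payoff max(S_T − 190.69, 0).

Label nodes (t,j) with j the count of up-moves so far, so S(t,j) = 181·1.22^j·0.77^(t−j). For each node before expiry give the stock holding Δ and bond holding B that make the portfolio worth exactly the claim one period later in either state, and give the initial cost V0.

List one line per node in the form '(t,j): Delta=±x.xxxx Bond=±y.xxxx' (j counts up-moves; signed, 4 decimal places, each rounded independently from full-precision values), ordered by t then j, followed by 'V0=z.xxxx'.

Under the risk-neutral measure, an up-move has probability p* = (R−d)/(u−d) = 0.5778 and values discount at R = 1.03.
Terminal payoffs: V(4,0)=0.0000, V(4,1)=0.0000, V(4,2)=0.0000, V(4,3)=62.3847, V(4,4)=210.2856
(3,0): S=82.6325. Δ = (V_up−V_dn)/(S_up−S_dn) = (0.0000−0.0000)/(100.8116−63.6270) = 0.0000. V = [p*·0.0000 + (1−p*)·0.0000]/1.03 = 0.0000. B = V − Δ·S = 0.0000.
(3,1): S=130.9242. Δ = (V_up−V_dn)/(S_up−S_dn) = (0.0000−0.0000)/(159.7275−100.8116) = 0.0000. V = [p*·0.0000 + (1−p*)·0.0000]/1.03 = 0.0000. B = V − Δ·S = 0.0000.
(3,2): S=207.4383. Δ = (V_up−V_dn)/(S_up−S_dn) = (62.3847−0.0000)/(253.0747−159.7275) = 0.6683. V = [p*·62.3847 + (1−p*)·0.0000]/1.03 = 34.9947. B = V − Δ·S = -103.6381.
(3,3): S=328.6685. Δ = (V_up−V_dn)/(S_up−S_dn) = (210.2856−62.3847)/(400.9756−253.0747) = 1.0000. V = [p*·210.2856 + (1−p*)·62.3847]/1.03 = 143.5326. B = V − Δ·S = -185.1359.
(2,0): S=107.3149. Δ = (V_up−V_dn)/(S_up−S_dn) = (0.0000−0.0000)/(130.9242−82.6325) = 0.0000. V = [p*·0.0000 + (1−p*)·0.0000]/1.03 = 0.0000. B = V − Δ·S = 0.0000.
(2,1): S=170.0314. Δ = (V_up−V_dn)/(S_up−S_dn) = (34.9947−0.0000)/(207.4383−130.9242) = 0.4574. V = [p*·34.9947 + (1−p*)·0.0000]/1.03 = 19.6302. B = V − Δ·S = -58.1357.
(2,2): S=269.4004. Δ = (V_up−V_dn)/(S_up−S_dn) = (143.5326−34.9947)/(328.6685−207.4383) = 0.8953. V = [p*·143.5326 + (1−p*)·34.9947]/1.03 = 94.8597. B = V − Δ·S = -146.3356.
(1,0): S=139.3700. Δ = (V_up−V_dn)/(S_up−S_dn) = (19.6302−0.0000)/(170.0314−107.3149) = 0.3130. V = [p*·19.6302 + (1−p*)·0.0000]/1.03 = 11.0116. B = V − Δ·S = -32.6112.
(1,1): S=220.8200. Δ = (V_up−V_dn)/(S_up−S_dn) = (94.8597−19.6302)/(269.4004−170.0314) = 0.7571. V = [p*·94.8597 + (1−p*)·19.6302]/1.03 = 61.2584. B = V − Δ·S = -105.9181.
(0,0): S=181.0000. Δ = (V_up−V_dn)/(S_up−S_dn) = (61.2584−11.0116)/(220.8200−139.3700) = 0.6169. V = [p*·61.2584 + (1−p*)·11.0116]/1.03 = 38.8768. B = V − Δ·S = -72.7828.
Check: Δ(0,0)·S0 + B(0,0) = 38.8768 = V0.

(0,0): Delta=0.6169 Bond=-72.7828
(1,0): Delta=0.3130 Bond=-32.6112
(1,1): Delta=0.7571 Bond=-105.9181
(2,0): Delta=0.0000 Bond=0.0000
(2,1): Delta=0.4574 Bond=-58.1357
(2,2): Delta=0.8953 Bond=-146.3356
(3,0): Delta=0.0000 Bond=0.0000
(3,1): Delta=0.0000 Bond=0.0000
(3,2): Delta=0.6683 Bond=-103.6381
(3,3): Delta=1.0000 Bond=-185.1359
V0=38.8768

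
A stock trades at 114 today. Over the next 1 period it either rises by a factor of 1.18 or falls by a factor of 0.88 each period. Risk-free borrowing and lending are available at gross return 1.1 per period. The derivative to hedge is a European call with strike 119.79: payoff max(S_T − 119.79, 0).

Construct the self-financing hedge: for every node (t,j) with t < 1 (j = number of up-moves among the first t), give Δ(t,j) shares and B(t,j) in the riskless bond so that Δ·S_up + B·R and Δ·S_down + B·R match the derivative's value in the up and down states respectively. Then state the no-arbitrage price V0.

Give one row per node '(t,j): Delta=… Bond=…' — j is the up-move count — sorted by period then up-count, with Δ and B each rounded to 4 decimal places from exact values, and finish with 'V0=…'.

Since d<R<u, set p* = (R−d)/(u−d) = 0.7333; price each node as the discounted p*-expectation of its children.
Payoff layer (t=1): V(1,0)=0.0000, V(1,1)=14.7300
(0,0): S=114.0000. Δ = (V_up−V_dn)/(S_up−S_dn) = (14.7300−0.0000)/(134.5200−100.3200) = 0.4307. V = [p*·14.7300 + (1−p*)·0.0000]/1.1 = 9.8200. B = V − Δ·S = -39.2800.
Root portfolio cost Δ·114+B reproduces V0=9.8200.

(0,0): Delta=0.4307 Bond=-39.2800
V0=9.8200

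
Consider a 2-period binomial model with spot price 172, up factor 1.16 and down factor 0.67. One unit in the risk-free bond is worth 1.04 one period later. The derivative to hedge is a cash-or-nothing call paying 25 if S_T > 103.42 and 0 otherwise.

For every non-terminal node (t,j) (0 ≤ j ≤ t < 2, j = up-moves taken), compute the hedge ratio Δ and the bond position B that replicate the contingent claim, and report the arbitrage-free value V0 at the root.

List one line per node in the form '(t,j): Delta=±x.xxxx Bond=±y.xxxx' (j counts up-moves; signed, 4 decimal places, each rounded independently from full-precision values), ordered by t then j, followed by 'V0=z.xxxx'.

(0,0): Delta=0.0699 Bond=9.7134
(1,0): Delta=0.4427 Bond=-32.8689
(1,1): Delta=0.0000 Bond=24.0385
V0=21.7276

Under the risk-neutral measure, an up-move has probability p* = (R−d)/(u−d) = 0.7551 and values discount at R = 1.04.
Terminal payoffs: V(2,0)=0.0000, V(2,1)=25.0000, V(2,2)=25.0000
  t=1,j=0: stock 115.2400 → up 133.6784 (V=25.0000), down 77.2108 (V=0.0000). Price 18.1515; hedge Δ=0.4427, bond B=-32.8689.
  t=1,j=1: stock 199.5200 → up 231.4432 (V=25.0000), down 133.6784 (V=25.0000). Price 24.0385; hedge Δ=0.0000, bond B=24.0385.
  t=0,j=0: stock 172.0000 → up 199.5200 (V=24.0385), down 115.2400 (V=18.1515). Price 21.7276; hedge Δ=0.0699, bond B=9.7134.
Self-financing check: at every node Δ·S+B equals the discounted successor values.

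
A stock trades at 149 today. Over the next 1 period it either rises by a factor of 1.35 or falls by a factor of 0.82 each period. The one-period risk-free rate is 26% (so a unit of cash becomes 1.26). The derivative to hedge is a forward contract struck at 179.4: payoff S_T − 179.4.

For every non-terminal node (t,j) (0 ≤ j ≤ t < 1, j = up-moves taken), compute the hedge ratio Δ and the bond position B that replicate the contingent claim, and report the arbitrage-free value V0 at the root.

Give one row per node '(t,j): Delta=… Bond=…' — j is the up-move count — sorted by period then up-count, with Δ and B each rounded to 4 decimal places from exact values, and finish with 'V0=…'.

Under the risk-neutral measure, an up-move has probability p* = (R−d)/(u−d) = 0.8302 and values discount at R = 1.26.
Payoff layer (t=1): V(1,0)=-57.2200, V(1,1)=21.7500
  t=0,j=0: stock 149.0000 → up 201.1500 (V=21.7500), down 122.1800 (V=-57.2200). Price 6.6190; hedge Δ=1.0000, bond B=-142.3810.
Root portfolio cost Δ·149+B reproduces V0=6.6190.

(0,0): Delta=1.0000 Bond=-142.3810
V0=6.6190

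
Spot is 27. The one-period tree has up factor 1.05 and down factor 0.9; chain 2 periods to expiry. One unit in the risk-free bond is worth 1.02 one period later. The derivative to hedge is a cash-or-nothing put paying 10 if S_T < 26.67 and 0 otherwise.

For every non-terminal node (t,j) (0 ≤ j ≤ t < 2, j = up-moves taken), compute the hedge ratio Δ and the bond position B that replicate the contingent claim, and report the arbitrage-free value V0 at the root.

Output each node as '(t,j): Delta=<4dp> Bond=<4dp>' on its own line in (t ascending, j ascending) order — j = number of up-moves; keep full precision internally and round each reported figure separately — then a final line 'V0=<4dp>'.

(0,0): Delta=-1.9366 Bond=55.7478
(1,0): Delta=0.0000 Bond=9.8039
(1,1): Delta=-2.3516 Bond=68.6275
V0=3.4602

Under the risk-neutral measure, an up-move has probability p* = (R−d)/(u−d) = 0.8000 and values discount at R = 1.02.
At expiry t=2: V(2,0)=10.0000, V(2,1)=10.0000, V(2,2)=0.0000
  t=1,j=0: stock 24.3000 → up 25.5150 (V=10.0000), down 21.8700 (V=10.0000). Price 9.8039; hedge Δ=0.0000, bond B=9.8039.
  t=1,j=1: stock 28.3500 → up 29.7675 (V=0.0000), down 25.5150 (V=10.0000). Price 1.9608; hedge Δ=-2.3516, bond B=68.6275.
  t=0,j=0: stock 27.0000 → up 28.3500 (V=1.9608), down 24.3000 (V=9.8039). Price 3.4602; hedge Δ=-1.9366, bond B=55.7478.
Check: Δ(0,0)·S0 + B(0,0) = 3.4602 = V0.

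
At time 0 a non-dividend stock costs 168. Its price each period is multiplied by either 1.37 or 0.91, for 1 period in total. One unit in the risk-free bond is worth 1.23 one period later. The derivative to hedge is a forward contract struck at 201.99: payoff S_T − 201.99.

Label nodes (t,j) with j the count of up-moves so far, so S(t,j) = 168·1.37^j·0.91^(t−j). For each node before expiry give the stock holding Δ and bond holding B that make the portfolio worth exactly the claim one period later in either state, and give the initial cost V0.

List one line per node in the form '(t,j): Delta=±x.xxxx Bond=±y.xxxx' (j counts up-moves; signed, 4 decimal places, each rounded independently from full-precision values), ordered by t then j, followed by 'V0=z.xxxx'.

Under the risk-neutral measure, an up-move has probability p* = (R−d)/(u−d) = 0.6957 and values discount at R = 1.23.
Terminal payoffs: V(1,0)=-49.1100, V(1,1)=28.1700
(0,0): S=168.0000. Δ = (V_up−V_dn)/(S_up−S_dn) = (28.1700−-49.1100)/(230.1600−152.8800) = 1.0000. V = [p*·28.1700 + (1−p*)·-49.1100]/1.23 = 3.7805. B = V − Δ·S = -164.2195.
Each (Δ,B) replicates both successor values, so the strategy is self-financing and V0 is arbitrage-free.

(0,0): Delta=1.0000 Bond=-164.2195
V0=3.7805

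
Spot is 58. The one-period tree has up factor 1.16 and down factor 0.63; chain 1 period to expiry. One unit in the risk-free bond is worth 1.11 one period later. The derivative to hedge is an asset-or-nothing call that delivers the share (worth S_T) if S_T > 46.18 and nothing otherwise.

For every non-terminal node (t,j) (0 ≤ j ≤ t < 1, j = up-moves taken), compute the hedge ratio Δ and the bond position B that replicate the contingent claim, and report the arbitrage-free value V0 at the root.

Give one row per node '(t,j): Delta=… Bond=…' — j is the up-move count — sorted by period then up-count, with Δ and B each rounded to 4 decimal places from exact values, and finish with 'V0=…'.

(0,0): Delta=2.1887 Bond=-72.0490
V0=54.8944

Since d<R<u, set p* = (R−d)/(u−d) = 0.9057; price each node as the discounted p*-expectation of its children.
Terminal values V(1,·): V(1,0)=0.0000, V(1,1)=67.2800
  t=0,j=0: stock 58.0000 → up 67.2800 (V=67.2800), down 36.5400 (V=0.0000). Price 54.8944; hedge Δ=2.1887, bond B=-72.0490.
Each (Δ,B) replicates both successor values, so the strategy is self-financing and V0 is arbitrage-free.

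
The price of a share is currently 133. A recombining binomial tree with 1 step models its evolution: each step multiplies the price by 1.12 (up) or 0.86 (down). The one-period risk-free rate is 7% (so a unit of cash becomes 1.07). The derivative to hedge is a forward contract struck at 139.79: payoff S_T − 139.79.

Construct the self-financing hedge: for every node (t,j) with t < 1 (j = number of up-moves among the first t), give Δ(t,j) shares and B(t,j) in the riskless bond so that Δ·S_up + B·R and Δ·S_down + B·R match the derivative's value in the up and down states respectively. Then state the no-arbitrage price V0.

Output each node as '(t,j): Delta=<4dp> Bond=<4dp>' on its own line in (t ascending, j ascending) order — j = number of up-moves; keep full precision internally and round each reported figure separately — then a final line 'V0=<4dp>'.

(0,0): Delta=1.0000 Bond=-130.6449
V0=2.3551

Risk-neutral probability p* = (R−d)/(u−d) = (1.07−0.86)/(1.12−0.86) = 0.8077.
At expiry t=1: V(1,0)=-25.4100, V(1,1)=9.1700
Node (0,0) S=133.0000: V=(p*·9.1700+(1−p*)·-25.4100)/1.07=2.3551; Δ=(9.1700−-25.4100)/(148.9600−114.3800)=1.0000; B=V−Δ·S=-130.6449
Check: Δ(0,0)·S0 + B(0,0) = 2.3551 = V0.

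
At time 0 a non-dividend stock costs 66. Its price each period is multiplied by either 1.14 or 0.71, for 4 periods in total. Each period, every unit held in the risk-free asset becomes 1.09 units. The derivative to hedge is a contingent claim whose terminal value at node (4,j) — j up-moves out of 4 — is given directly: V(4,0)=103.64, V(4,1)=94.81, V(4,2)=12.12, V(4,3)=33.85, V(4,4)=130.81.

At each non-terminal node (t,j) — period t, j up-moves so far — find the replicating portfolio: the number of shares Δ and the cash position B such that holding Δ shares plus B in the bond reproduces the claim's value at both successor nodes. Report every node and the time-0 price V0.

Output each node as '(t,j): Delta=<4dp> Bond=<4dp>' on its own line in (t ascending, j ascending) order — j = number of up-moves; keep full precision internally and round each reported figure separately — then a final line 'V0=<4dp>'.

Under the risk-neutral measure, an up-move has probability p* = (R−d)/(u−d) = 0.8837 and values discount at R = 1.09.
Terminal values V(4,·): V(4,0)=103.6400, V(4,1)=94.8100, V(4,2)=12.1200, V(4,3)=33.8500, V(4,4)=130.8100
Node (3,0) S=23.6221: V=(p*·94.8100+(1−p*)·103.6400)/1.09=87.9236; Δ=(94.8100−103.6400)/(26.9292−16.7717)=-0.8693; B=V−Δ·S=108.4585
Node (3,1) S=37.9285: V=(p*·12.1200+(1−p*)·94.8100)/1.09=19.9405; Δ=(12.1200−94.8100)/(43.2385−26.9292)=-5.0701; B=V−Δ·S=212.2428
Node (3,2) S=60.8993: V=(p*·33.8500+(1−p*)·12.1200)/1.09=28.7369; Δ=(33.8500−12.1200)/(69.4252−43.2385)=0.8298; B=V−Δ·S=-21.7980
Node (3,3) S=97.7819: V=(p*·130.8100+(1−p*)·33.8500)/1.09=109.6657; Δ=(130.8100−33.8500)/(111.4714−69.4252)=2.3060; B=V−Δ·S=-115.8227
Node (2,0) S=33.2706: V=(p*·19.9405+(1−p*)·87.9236)/1.09=25.5463; Δ=(19.9405−87.9236)/(37.9285−23.6221)=-4.7520; B=V−Δ·S=183.6467
Node (2,1) S=53.4204: V=(p*·28.7369+(1−p*)·19.9405)/1.09=25.4258; Δ=(28.7369−19.9405)/(60.8993−37.9285)=0.3829; B=V−Δ·S=4.9689
Node (2,2) S=85.7736: V=(p*·109.6657+(1−p*)·28.7369)/1.09=91.9774; Δ=(109.6657−28.7369)/(97.7819−60.8993)=2.1942; B=V−Δ·S=-96.2290
Node (1,0) S=46.8600: V=(p*·25.4258+(1−p*)·25.5463)/1.09=23.3393; Δ=(25.4258−25.5463)/(53.4204−33.2706)=-0.0060; B=V−Δ·S=23.6196
Node (1,1) S=75.2400: V=(p*·91.9774+(1−p*)·25.4258)/1.09=77.2833; Δ=(91.9774−25.4258)/(85.7736−53.4204)=2.0570; B=V−Δ·S=-77.4879
Node (0,0) S=66.0000: V=(p*·77.2833+(1−p*)·23.3393)/1.09=65.1475; Δ=(77.2833−23.3393)/(75.2400−46.8600)=1.9008; B=V−Δ·S=-60.3038
Each (Δ,B) replicates both successor values, so the strategy is self-financing and V0 is arbitrage-free.

(0,0): Delta=1.9008 Bond=-60.3038
(1,0): Delta=-0.0060 Bond=23.6196
(1,1): Delta=2.0570 Bond=-77.4879
(2,0): Delta=-4.7520 Bond=183.6467
(2,1): Delta=0.3829 Bond=4.9689
(2,2): Delta=2.1942 Bond=-96.2290
(3,0): Delta=-0.8693 Bond=108.4585
(3,1): Delta=-5.0701 Bond=212.2428
(3,2): Delta=0.8298 Bond=-21.7980
(3,3): Delta=2.3060 Bond=-115.8227
V0=65.1475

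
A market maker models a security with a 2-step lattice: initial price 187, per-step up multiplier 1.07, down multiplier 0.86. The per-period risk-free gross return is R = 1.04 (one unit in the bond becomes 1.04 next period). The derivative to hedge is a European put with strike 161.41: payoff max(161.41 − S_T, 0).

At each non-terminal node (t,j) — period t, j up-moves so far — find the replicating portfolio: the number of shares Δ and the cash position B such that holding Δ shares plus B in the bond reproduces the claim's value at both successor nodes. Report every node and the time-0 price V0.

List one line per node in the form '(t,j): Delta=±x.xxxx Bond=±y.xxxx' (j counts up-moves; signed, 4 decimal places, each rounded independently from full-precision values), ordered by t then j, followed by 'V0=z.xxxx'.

(0,0): Delta=-0.0808 Bond=15.5490
(1,0): Delta=-0.6841 Bond=113.1966
(1,1): Delta=0.0000 Bond=0.0000
V0=0.4360

Under the risk-neutral measure, an up-move has probability p* = (R−d)/(u−d) = 0.8571 and values discount at R = 1.04.
Terminal values V(2,·): V(2,0)=23.1048, V(2,1)=0.0000, V(2,2)=0.0000
(1,0): S=160.8200. Δ = (V_up−V_dn)/(S_up−S_dn) = (0.0000−23.1048)/(172.0774−138.3052) = -0.6841. V = [p*·0.0000 + (1−p*)·23.1048]/1.04 = 3.1737. B = V − Δ·S = 113.1966.
(1,1): S=200.0900. Δ = (V_up−V_dn)/(S_up−S_dn) = (0.0000−0.0000)/(214.0963−172.0774) = 0.0000. V = [p*·0.0000 + (1−p*)·0.0000]/1.04 = 0.0000. B = V − Δ·S = 0.0000.
(0,0): S=187.0000. Δ = (V_up−V_dn)/(S_up−S_dn) = (0.0000−3.1737)/(200.0900−160.8200) = -0.0808. V = [p*·0.0000 + (1−p*)·3.1737]/1.04 = 0.4360. B = V − Δ·S = 15.5490.
Check: Δ(0,0)·S0 + B(0,0) = 0.4360 = V0.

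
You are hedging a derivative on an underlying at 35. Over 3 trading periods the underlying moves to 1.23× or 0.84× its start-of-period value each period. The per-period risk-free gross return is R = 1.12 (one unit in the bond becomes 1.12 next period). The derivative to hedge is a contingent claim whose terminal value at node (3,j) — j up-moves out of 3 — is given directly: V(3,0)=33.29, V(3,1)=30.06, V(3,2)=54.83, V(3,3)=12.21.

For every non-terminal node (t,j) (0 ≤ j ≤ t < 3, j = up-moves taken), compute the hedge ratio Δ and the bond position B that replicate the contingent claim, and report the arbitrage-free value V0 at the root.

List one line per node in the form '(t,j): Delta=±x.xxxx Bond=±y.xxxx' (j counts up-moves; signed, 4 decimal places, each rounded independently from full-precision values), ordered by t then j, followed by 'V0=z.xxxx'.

The replicating-portfolio and risk-neutral prices coincide; use p* = (1.12−0.84)/(1.23−0.84) = 0.7179 for the latter.
Terminal values V(3,·): V(3,0)=33.2900, V(3,1)=30.0600, V(3,2)=54.8300, V(3,3)=12.2100
  t=2,j=0: stock 24.6960 → up 30.3761 (V=30.0600), down 20.7446 (V=33.2900). Price 27.6527; hedge Δ=-0.3354, bond B=35.9348.
  t=2,j=1: stock 36.1620 → up 44.4793 (V=54.8300), down 30.3761 (V=30.0600). Price 42.7175; hedge Δ=1.7563, bond B=-20.7953.
  t=2,j=2: stock 52.9515 → up 65.1303 (V=12.2100), down 44.4793 (V=54.8300). Price 21.6348; hedge Δ=-2.0638, bond B=130.9169.
  t=1,j=0: stock 29.4000 → up 36.1620 (V=42.7175), down 24.6960 (V=27.6527). Price 34.3468; hedge Δ=1.3139, bond B=-4.2808.
  t=1,j=1: stock 43.0500 → up 52.9515 (V=21.6348), down 36.1620 (V=42.7175). Price 24.6261; hedge Δ=-1.2557, bond B=78.6842.
  t=0,j=0: stock 35.0000 → up 43.0500 (V=24.6261), down 29.4000 (V=34.3468). Price 24.4356; hedge Δ=-0.7121, bond B=49.3605.
The time-0 hedge costs 24.4356, which is the no-arbitrage price.

(0,0): Delta=-0.7121 Bond=49.3605
(1,0): Delta=1.3139 Bond=-4.2808
(1,1): Delta=-1.2557 Bond=78.6842
(2,0): Delta=-0.3354 Bond=35.9348
(2,1): Delta=1.7563 Bond=-20.7953
(2,2): Delta=-2.0638 Bond=130.9169
V0=24.4356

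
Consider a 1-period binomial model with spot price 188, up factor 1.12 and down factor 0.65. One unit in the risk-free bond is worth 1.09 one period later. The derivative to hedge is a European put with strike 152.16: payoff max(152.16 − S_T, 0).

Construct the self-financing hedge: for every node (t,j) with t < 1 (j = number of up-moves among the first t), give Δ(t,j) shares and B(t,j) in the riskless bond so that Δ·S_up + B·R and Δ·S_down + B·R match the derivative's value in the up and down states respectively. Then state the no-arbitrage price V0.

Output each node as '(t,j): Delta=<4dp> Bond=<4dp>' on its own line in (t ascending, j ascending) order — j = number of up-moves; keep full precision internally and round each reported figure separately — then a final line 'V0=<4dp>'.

Under the risk-neutral measure, an up-move has probability p* = (R−d)/(u−d) = 0.9362 and values discount at R = 1.09.
Terminal payoffs: V(1,0)=29.9600, V(1,1)=0.0000
Node (0,0) S=188.0000: V=(p*·0.0000+(1−p*)·29.9600)/1.09=1.7544; Δ=(0.0000−29.9600)/(210.5600−122.2000)=-0.3391; B=V−Δ·S=65.4991
Each (Δ,B) replicates both successor values, so the strategy is self-financing and V0 is arbitrage-free.

(0,0): Delta=-0.3391 Bond=65.4991
V0=1.7544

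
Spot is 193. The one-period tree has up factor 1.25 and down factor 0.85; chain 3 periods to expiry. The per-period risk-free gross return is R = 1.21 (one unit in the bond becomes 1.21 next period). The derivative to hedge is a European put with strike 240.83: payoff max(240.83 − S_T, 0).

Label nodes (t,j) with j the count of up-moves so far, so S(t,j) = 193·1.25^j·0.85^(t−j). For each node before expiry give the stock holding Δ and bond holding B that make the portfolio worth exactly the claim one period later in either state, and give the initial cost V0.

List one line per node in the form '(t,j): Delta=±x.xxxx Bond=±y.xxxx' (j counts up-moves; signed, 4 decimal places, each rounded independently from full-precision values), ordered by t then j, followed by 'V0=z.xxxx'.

Risk-neutral probability p* = (R−d)/(u−d) = (1.21−0.85)/(1.25−0.85) = 0.9000.
Terminal payoffs: V(3,0)=122.3039, V(3,1)=66.5269, V(3,2)=0.0000, V(3,3)=0.0000
Node (2,0) S=139.4425: V=(p*·66.5269+(1−p*)·122.3039)/1.21=59.5906; Δ=(66.5269−122.3039)/(174.3031−118.5261)=-1.0000; B=V−Δ·S=199.0331
Node (2,1) S=205.0625: V=(p*·0.0000+(1−p*)·66.5269)/1.21=5.4981; Δ=(0.0000−66.5269)/(256.3281−174.3031)=-0.8111; B=V−Δ·S=171.8153
Node (2,2) S=301.5625: V=(p*·0.0000+(1−p*)·0.0000)/1.21=0.0000; Δ=(0.0000−0.0000)/(376.9531−256.3281)=0.0000; B=V−Δ·S=0.0000
Node (1,0) S=164.0500: V=(p*·5.4981+(1−p*)·59.5906)/1.21=9.0143; Δ=(5.4981−59.5906)/(205.0625−139.4425)=-0.8243; B=V−Δ·S=144.2455
Node (1,1) S=241.2500: V=(p*·0.0000+(1−p*)·5.4981)/1.21=0.4544; Δ=(0.0000−5.4981)/(301.5625−205.0625)=-0.0570; B=V−Δ·S=14.1996
Node (0,0) S=193.0000: V=(p*·0.4544+(1−p*)·9.0143)/1.21=1.0830; Δ=(0.4544−9.0143)/(241.2500−164.0500)=-0.1109; B=V−Δ·S=22.4828
Root portfolio cost Δ·193+B reproduces V0=1.0830.

(0,0): Delta=-0.1109 Bond=22.4828
(1,0): Delta=-0.8243 Bond=144.2455
(1,1): Delta=-0.0570 Bond=14.1996
(2,0): Delta=-1.0000 Bond=199.0331
(2,1): Delta=-0.8111 Bond=171.8153
(2,2): Delta=0.0000 Bond=0.0000
V0=1.0830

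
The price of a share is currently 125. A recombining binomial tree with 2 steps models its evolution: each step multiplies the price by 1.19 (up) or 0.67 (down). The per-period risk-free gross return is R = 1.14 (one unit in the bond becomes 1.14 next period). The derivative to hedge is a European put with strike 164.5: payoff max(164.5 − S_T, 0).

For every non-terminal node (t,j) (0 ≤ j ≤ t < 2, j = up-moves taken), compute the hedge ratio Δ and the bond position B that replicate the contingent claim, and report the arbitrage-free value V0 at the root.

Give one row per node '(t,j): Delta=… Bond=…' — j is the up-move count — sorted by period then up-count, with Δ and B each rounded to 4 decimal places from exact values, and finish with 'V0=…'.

(0,0): Delta=-0.8474 Bond=115.3650
(1,0): Delta=-1.0000 Bond=144.2982
(1,1): Delta=-0.8382 Bond=130.1563
V0=9.4429

The replicating-portfolio and risk-neutral prices coincide; use p* = (1.14−0.67)/(1.19−0.67) = 0.9038 for the latter.
At expiry t=2: V(2,0)=108.3875, V(2,1)=64.8375, V(2,2)=0.0000
(1,0): S=83.7500. Δ = (V_up−V_dn)/(S_up−S_dn) = (64.8375−108.3875)/(99.6625−56.1125) = -1.0000. V = [p*·64.8375 + (1−p*)·108.3875]/1.14 = 60.5482. B = V − Δ·S = 144.2982.
(1,1): S=148.7500. Δ = (V_up−V_dn)/(S_up−S_dn) = (0.0000−64.8375)/(177.0125−99.6625) = -0.8382. V = [p*·0.0000 + (1−p*)·64.8375]/1.14 = 5.4688. B = V − Δ·S = 130.1563.
(0,0): S=125.0000. Δ = (V_up−V_dn)/(S_up−S_dn) = (5.4688−60.5482)/(148.7500−83.7500) = -0.8474. V = [p*·5.4688 + (1−p*)·60.5482]/1.14 = 9.4429. B = V − Δ·S = 115.3650.
The time-0 hedge costs 9.4429, which is the no-arbitrage price.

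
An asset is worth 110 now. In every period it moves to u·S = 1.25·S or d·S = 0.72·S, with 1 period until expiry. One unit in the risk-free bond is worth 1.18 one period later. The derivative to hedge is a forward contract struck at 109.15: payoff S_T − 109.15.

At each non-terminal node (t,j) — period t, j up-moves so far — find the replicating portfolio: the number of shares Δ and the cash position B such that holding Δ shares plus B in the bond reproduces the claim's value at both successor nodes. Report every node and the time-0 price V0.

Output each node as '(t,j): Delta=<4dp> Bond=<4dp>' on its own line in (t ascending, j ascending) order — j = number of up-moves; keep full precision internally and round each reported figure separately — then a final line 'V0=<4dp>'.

(0,0): Delta=1.0000 Bond=-92.5000
V0=17.5000

Risk-neutral probability p* = (R−d)/(u−d) = (1.18−0.72)/(1.25−0.72) = 0.8679.
Terminal values V(1,·): V(1,0)=-29.9500, V(1,1)=28.3500
(0,0): S=110.0000. Δ = (V_up−V_dn)/(S_up−S_dn) = (28.3500−-29.9500)/(137.5000−79.2000) = 1.0000. V = [p*·28.3500 + (1−p*)·-29.9500]/1.18 = 17.5000. B = V − Δ·S = -92.5000.
Check: Δ(0,0)·S0 + B(0,0) = 17.5000 = V0.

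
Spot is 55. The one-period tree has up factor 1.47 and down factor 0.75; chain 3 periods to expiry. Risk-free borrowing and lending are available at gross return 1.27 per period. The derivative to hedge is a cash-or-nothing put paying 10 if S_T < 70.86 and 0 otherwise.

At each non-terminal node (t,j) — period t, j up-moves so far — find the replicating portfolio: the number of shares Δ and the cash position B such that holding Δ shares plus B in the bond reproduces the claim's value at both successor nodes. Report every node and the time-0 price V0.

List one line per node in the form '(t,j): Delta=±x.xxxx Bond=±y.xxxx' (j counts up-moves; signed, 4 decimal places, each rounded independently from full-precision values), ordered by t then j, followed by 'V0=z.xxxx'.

(0,0): Delta=-0.0628 Bond=4.3759
(1,0): Delta=-0.1915 Bond=10.8644
(1,1): Delta=-0.0376 Bond=3.5162
(2,0): Delta=0.0000 Bond=7.8740
(2,1): Delta=-0.2290 Bond=16.0761
(2,2): Delta=0.0000 Bond=0.0000
V0=0.9208

Under the risk-neutral measure, an up-move has probability p* = (R−d)/(u−d) = 0.7222 and values discount at R = 1.27.
Terminal payoffs: V(3,0)=10.0000, V(3,1)=10.0000, V(3,2)=0.0000, V(3,3)=0.0000
  t=2,j=0: stock 30.9375 → up 45.4781 (V=10.0000), down 23.2031 (V=10.0000). Price 7.8740; hedge Δ=0.0000, bond B=7.8740.
  t=2,j=1: stock 60.6375 → up 89.1371 (V=0.0000), down 45.4781 (V=10.0000). Price 2.1872; hedge Δ=-0.2290, bond B=16.0761.
  t=2,j=2: stock 118.8495 → up 174.7088 (V=0.0000), down 89.1371 (V=0.0000). Price 0.0000; hedge Δ=0.0000, bond B=0.0000.
  t=1,j=0: stock 41.2500 → up 60.6375 (V=2.1872), down 30.9375 (V=7.8740). Price 2.9661; hedge Δ=-0.1915, bond B=10.8644.
  t=1,j=1: stock 80.8500 → up 118.8495 (V=0.0000), down 60.6375 (V=2.1872). Price 0.4784; hedge Δ=-0.0376, bond B=3.5162.
  t=0,j=0: stock 55.0000 → up 80.8500 (V=0.4784), down 41.2500 (V=2.9661). Price 0.9208; hedge Δ=-0.0628, bond B=4.3759.
Each (Δ,B) replicates both successor values, so the strategy is self-financing and V0 is arbitrage-free.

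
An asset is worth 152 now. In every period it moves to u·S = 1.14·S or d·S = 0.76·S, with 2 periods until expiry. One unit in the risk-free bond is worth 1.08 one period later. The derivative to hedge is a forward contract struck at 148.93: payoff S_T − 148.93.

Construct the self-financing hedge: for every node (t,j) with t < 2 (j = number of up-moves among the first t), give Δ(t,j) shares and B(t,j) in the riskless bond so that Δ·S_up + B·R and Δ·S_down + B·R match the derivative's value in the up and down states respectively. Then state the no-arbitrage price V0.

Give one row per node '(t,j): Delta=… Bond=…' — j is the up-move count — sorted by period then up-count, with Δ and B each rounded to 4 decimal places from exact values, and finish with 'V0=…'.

No-arbitrage ⇒ martingale measure with p* = (R−d)/(u−d) = 0.8421.
Terminal values V(2,·): V(2,0)=-61.1348, V(2,1)=-17.2372, V(2,2)=48.6092
Node (1,0) S=115.5200: V=(p*·-17.2372+(1−p*)·-61.1348)/1.08=-22.3781; Δ=(-17.2372−-61.1348)/(131.6928−87.7952)=1.0000; B=V−Δ·S=-137.8981
Node (1,1) S=173.2800: V=(p*·48.6092+(1−p*)·-17.2372)/1.08=35.3819; Δ=(48.6092−-17.2372)/(197.5392−131.6928)=1.0000; B=V−Δ·S=-137.8981
Node (0,0) S=152.0000: V=(p*·35.3819+(1−p*)·-22.3781)/1.08=24.3165; Δ=(35.3819−-22.3781)/(173.2800−115.5200)=1.0000; B=V−Δ·S=-127.6835
Root portfolio cost Δ·152+B reproduces V0=24.3165.

(0,0): Delta=1.0000 Bond=-127.6835
(1,0): Delta=1.0000 Bond=-137.8981
(1,1): Delta=1.0000 Bond=-137.8981
V0=24.3165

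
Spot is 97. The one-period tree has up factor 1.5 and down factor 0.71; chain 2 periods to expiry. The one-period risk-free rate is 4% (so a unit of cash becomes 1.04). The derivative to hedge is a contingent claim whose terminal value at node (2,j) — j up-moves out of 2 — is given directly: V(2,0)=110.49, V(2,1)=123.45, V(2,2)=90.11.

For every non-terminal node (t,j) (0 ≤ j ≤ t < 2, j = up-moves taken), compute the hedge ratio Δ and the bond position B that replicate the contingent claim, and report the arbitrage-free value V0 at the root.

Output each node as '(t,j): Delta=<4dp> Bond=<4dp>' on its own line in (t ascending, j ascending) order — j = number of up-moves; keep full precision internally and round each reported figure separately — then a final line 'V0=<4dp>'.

The replicating-portfolio and risk-neutral prices coincide; use p* = (1.04−0.71)/(1.5−0.71) = 0.4177 for the latter.
At expiry t=2: V(2,0)=110.4900, V(2,1)=123.4500, V(2,2)=90.1100
(1,0): S=68.8700. Δ = (V_up−V_dn)/(S_up−S_dn) = (123.4500−110.4900)/(103.3050−48.8977) = 0.2382. V = [p*·123.4500 + (1−p*)·110.4900]/1.04 = 111.4458. B = V − Δ·S = 95.0408.
(1,1): S=145.5000. Δ = (V_up−V_dn)/(S_up−S_dn) = (90.1100−123.4500)/(218.2500−103.3050) = -0.2901. V = [p*·90.1100 + (1−p*)·123.4500]/1.04 = 105.3107. B = V − Δ·S = 147.5133.
(0,0): S=97.0000. Δ = (V_up−V_dn)/(S_up−S_dn) = (105.3107−111.4458)/(145.5000−68.8700) = -0.0801. V = [p*·105.3107 + (1−p*)·111.4458]/1.04 = 104.6953. B = V − Δ·S = 112.4612.
Check: Δ(0,0)·S0 + B(0,0) = 104.6953 = V0.

(0,0): Delta=-0.0801 Bond=112.4612
(1,0): Delta=0.2382 Bond=95.0408
(1,1): Delta=-0.2901 Bond=147.5133
V0=104.6953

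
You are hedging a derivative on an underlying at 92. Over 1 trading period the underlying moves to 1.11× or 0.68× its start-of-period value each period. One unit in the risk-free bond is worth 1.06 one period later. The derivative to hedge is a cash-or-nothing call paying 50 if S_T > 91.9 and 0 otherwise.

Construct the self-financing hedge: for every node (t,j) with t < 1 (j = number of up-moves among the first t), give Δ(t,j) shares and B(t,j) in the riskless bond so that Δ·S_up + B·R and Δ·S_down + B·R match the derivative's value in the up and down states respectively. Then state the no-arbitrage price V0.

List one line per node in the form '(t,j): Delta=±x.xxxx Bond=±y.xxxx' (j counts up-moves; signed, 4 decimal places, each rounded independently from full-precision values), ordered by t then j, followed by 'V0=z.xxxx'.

(0,0): Delta=1.2639 Bond=-74.5941
V0=41.6849

Since d<R<u, set p* = (R−d)/(u−d) = 0.8837; price each node as the discounted p*-expectation of its children.
Payoff layer (t=1): V(1,0)=0.0000, V(1,1)=50.0000
Node (0,0) S=92.0000: V=(p*·50.0000+(1−p*)·0.0000)/1.06=41.6849; Δ=(50.0000−0.0000)/(102.1200−62.5600)=1.2639; B=V−Δ·S=-74.5941
Each (Δ,B) replicates both successor values, so the strategy is self-financing and V0 is arbitrage-free.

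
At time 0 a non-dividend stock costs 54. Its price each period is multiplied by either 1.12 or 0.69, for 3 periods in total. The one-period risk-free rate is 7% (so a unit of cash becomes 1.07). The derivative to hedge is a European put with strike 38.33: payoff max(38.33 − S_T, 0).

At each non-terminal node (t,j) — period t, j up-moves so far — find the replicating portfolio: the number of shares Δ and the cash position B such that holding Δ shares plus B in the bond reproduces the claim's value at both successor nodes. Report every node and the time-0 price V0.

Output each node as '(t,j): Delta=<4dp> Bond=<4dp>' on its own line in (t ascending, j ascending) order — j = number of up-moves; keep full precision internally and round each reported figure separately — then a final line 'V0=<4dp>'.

(0,0): Delta=-0.0793 Bond=4.5897
(1,0): Delta=-0.5665 Bond=23.0637
(1,1): Delta=-0.0398 Bond=2.5225
(2,0): Delta=-1.0000 Bond=35.8224
(2,1): Delta=-0.5314 Bond=23.2118
(2,2): Delta=0.0000 Bond=0.0000
V0=0.3054

Risk-neutral probability p* = (R−d)/(u−d) = (1.07−0.69)/(1.12−0.69) = 0.8837.
Terminal values V(3,·): V(3,0)=20.5905, V(3,1)=9.5355, V(3,2)=0.0000, V(3,3)=0.0000
  t=2,j=0: stock 25.7094 → up 28.7945 (V=9.5355), down 17.7395 (V=20.5905). Price 10.1130; hedge Δ=-1.0000, bond B=35.8224.
  t=2,j=1: stock 41.7312 → up 46.7389 (V=0.0000), down 28.7945 (V=9.5355). Price 1.0362; hedge Δ=-0.5314, bond B=23.2118.
  t=2,j=2: stock 67.7376 → up 75.8661 (V=0.0000), down 46.7389 (V=0.0000). Price 0.0000; hedge Δ=0.0000, bond B=0.0000.
  t=1,j=0: stock 37.2600 → up 41.7312 (V=1.0362), down 25.7094 (V=10.1130). Price 1.9548; hedge Δ=-0.5665, bond B=23.0637.
  t=1,j=1: stock 60.4800 → up 67.7376 (V=0.0000), down 41.7312 (V=1.0362). Price 0.1126; hedge Δ=-0.0398, bond B=2.5225.
  t=0,j=0: stock 54.0000 → up 60.4800 (V=0.1126), down 37.2600 (V=1.9548). Price 0.3054; hedge Δ=-0.0793, bond B=4.5897.
The time-0 hedge costs 0.3054, which is the no-arbitrage price.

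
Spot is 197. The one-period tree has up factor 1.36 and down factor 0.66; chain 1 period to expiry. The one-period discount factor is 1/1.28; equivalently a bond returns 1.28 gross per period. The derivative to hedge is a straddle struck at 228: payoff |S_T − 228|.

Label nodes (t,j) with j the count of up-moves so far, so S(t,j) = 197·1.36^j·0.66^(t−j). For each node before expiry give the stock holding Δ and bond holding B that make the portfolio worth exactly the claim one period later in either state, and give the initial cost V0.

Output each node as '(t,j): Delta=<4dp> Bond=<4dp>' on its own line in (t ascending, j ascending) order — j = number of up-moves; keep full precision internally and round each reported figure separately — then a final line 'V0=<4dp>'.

Under the risk-neutral measure, an up-move has probability p* = (R−d)/(u−d) = 0.8857 and values discount at R = 1.28.
At expiry t=1: V(1,0)=97.9800, V(1,1)=39.9200
Node (0,0) S=197.0000: V=(p*·39.9200+(1−p*)·97.9800)/1.28=36.3714; Δ=(39.9200−97.9800)/(267.9200−130.0200)=-0.4210; B=V−Δ·S=119.3143
Each (Δ,B) replicates both successor values, so the strategy is self-financing and V0 is arbitrage-free.

(0,0): Delta=-0.4210 Bond=119.3143
V0=36.3714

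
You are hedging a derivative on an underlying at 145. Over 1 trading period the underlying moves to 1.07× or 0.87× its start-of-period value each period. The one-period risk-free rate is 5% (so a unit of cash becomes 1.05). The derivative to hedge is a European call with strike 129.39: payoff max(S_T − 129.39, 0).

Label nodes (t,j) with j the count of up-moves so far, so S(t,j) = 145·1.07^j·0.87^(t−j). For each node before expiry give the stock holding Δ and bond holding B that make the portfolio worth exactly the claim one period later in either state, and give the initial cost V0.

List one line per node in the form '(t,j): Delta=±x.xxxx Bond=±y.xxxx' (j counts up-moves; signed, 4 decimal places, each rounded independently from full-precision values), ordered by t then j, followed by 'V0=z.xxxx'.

(0,0): Delta=0.8883 Bond=-106.7200
V0=22.0800

Since d<R<u, set p* = (R−d)/(u−d) = 0.9000; price each node as the discounted p*-expectation of its children.
Terminal payoffs: V(1,0)=0.0000, V(1,1)=25.7600
  t=0,j=0: stock 145.0000 → up 155.1500 (V=25.7600), down 126.1500 (V=0.0000). Price 22.0800; hedge Δ=0.8883, bond B=-106.7200.
Check: Δ(0,0)·S0 + B(0,0) = 22.0800 = V0.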